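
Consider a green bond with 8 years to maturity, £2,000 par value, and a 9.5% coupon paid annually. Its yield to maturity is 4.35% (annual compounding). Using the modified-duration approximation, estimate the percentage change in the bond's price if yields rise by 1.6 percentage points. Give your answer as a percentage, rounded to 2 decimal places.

-9.58%

Periodic yield y = 0.0435. Modified duration first:
  t   CF        PV=CF/(1+0.0435)^t    t·PV
  1       190.00       182.0795       182.0795
  2       190.00       174.4893       348.9785
  3       190.00       167.2154       501.6462
  4       190.00       160.2447       640.9790
  5       190.00       153.5647       767.8234
  6       190.00       147.1631       882.9785
  7       190.00       141.0284       987.1985
  8     2,190.00     1,557.7741    12,462.1931
  Σ                  2,683.5592    16,773.8766
P = 2,683.5592; D_Mac = 6.25061 yrs; D_mod = 6.25061/(1+0.0435) = 5.99004 yrs.
ΔP/P ≈ -D_mod · Δy = -5.99004 × (+0.016) = -0.095841 = -9.5841%.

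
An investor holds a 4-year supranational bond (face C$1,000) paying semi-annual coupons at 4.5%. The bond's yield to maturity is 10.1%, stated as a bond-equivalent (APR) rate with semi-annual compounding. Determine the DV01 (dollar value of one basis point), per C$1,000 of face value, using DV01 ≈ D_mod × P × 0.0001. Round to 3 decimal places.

C$0.286

Periodic yield y = 0.0505.
  t   CF        PV=CF/(1+0.0505)^t    t·PV
  1        22.50        21.4184        21.4184
  2        22.50        20.3887        40.7775
  3        22.50        19.4086        58.2258
  4        22.50        18.4756        73.9024
  5        22.50        17.5874        87.9371
  6        22.50        16.7420       100.4517
  7        22.50        15.9371       111.5599
  8     1,022.50       689.4374     5,515.4995
  Σ                    819.3953     6,009.7723
P = 819.3953; D_Mac = 7.33440 half-year periods = 3.66720 yrs; D_mod = 3.49091 yrs.
DV01 ≈ 3.49091 × 819.3953 × 0.0001 = 0.286043.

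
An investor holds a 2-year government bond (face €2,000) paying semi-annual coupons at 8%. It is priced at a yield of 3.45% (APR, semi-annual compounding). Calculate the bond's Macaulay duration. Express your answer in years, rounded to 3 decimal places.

1.893 years

Periodic yield y = 0.01725. Discount each cash flow and weight by its period:
  t   CF        PV=CF/(1+0.01725)^t    t·PV
  1        80.00        78.6434        78.6434
  2        80.00        77.3098       154.6196
  3        80.00        75.9988       227.9965
  4     2,080.00     1,942.4620     7,769.8482
  Σ                  2,174.4141     8,231.1077
Price P = Σ PV = 2,174.4141.
Macaulay duration = Σ(t·PV) / P = 8,231.1077 / 2,174.4141 = 3.78544 half-year periods.
In years: 3.78544 / 2 = 1.89272 years.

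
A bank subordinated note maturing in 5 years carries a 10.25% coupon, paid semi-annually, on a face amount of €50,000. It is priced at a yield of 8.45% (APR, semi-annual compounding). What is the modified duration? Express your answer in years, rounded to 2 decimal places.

3.91 years

Periodic yield y = 0.04225. First find Macaulay duration:
  t   CF        PV=CF/(1+0.04225)^t    t·PV
  1     2,562.50     2,458.6232     2,458.6232
  2     2,562.50     2,358.9572     4,717.9145
  3     2,562.50     2,263.3315     6,789.9944
  4     2,562.50     2,171.5821     8,686.3285
  5     2,562.50     2,083.5521    10,417.7603
  6     2,562.50     1,999.0905    11,994.5429
  7     2,562.50     1,918.0528    13,426.3693
  8     2,562.50     1,840.3001    14,722.4006
  9     2,562.50     1,765.6993    15,891.2935
  10   52,562.50    34,750.1733   347,501.7333
  Σ                 53,609.3620   436,606.9604
P = 53,609.3620; Macaulay duration = 436,606.9604 / 53,609.3620 = 8.14423 half-year periods = 4.07211 years.
Modified duration = D_Mac / (1 + y) = 4.07211 / 1.04225 = 3.90704 years.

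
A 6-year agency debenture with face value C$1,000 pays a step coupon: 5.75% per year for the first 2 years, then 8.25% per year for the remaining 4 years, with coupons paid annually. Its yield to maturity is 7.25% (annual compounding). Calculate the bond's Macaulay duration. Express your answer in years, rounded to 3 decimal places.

Periodic yield y = 0.0725. Discount each cash flow and weight by its year:
  t   CF        PV=CF/(1+0.0725)^t    t·PV
  1        57.50        53.6131        53.6131
  2        57.50        49.9889        99.9777
  3        82.50        66.8747       200.6242
  4        82.50        62.3541       249.4162
  5        82.50        58.1390       290.6949
  6     1,082.50       711.2857     4,267.7144
  Σ                  1,002.2554     5,162.0406
Price P = Σ PV = 1,002.2554.
Macaulay duration = Σ(t·PV) / P = 5,162.0406 / 1,002.2554 = 5.15042 years.

5.150 years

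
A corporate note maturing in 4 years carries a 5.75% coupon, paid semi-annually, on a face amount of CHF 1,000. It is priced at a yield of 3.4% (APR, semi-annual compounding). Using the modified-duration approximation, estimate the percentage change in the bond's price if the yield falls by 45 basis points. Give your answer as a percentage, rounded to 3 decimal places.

Periodic yield y = 0.017. Modified duration first:
  t   CF        PV=CF/(1+0.017)^t    t·PV
  1        28.75        28.2694        28.2694
  2        28.75        27.7969        55.5937
  3        28.75        27.3322        81.9967
  4        28.75        26.8753       107.5014
  5        28.75        26.4261       132.1305
  6        28.75        25.9844       155.9062
  7        28.75        25.5500       178.8501
  8     1,028.75       898.9638     7,191.7108
  Σ                  1,087.1982     7,931.9588
P = 1,087.1982; D_Mac = 7.29578 half-year periods = 3.64789 yrs; D_mod = 3.64789/(1+0.017) = 3.58691 yrs.
ΔP/P ≈ -D_mod · Δy = -3.58691 × (-0.0045) = +0.016141 = +1.6141%.

+1.614%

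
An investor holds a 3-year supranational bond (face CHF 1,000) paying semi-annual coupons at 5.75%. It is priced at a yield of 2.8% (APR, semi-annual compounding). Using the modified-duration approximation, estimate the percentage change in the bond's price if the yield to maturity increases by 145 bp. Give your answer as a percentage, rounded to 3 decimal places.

Periodic yield y = 0.014. Modified duration first:
  t   CF        PV=CF/(1+0.014)^t    t·PV
  1        28.75        28.3531        28.3531
  2        28.75        27.9616        55.9232
  3        28.75        27.5755        82.7266
  4        28.75        27.1948       108.7792
  5        28.75        26.8193       134.0967
  6     1,028.75       946.4161     5,678.4966
  Σ                  1,084.3204     6,088.3754
P = 1,084.3204; D_Mac = 5.61492 half-year periods = 2.80746 yrs; D_mod = 2.80746/(1+0.014) = 2.76870 yrs.
ΔP/P ≈ -D_mod · Δy = -2.76870 × (+0.0145) = -0.040146 = -4.0146%.

-4.015%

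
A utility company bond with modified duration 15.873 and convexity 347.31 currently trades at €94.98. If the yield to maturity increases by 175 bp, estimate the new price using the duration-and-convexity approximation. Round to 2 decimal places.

Duration effect: -D_mod·Δy = -15.873 × (+0.0175) = -0.2777775
Convexity effect: ½·C·(Δy)² = 0.5 × 347.31 × (0.0175)² = +0.05318184375
ΔP/P ≈ -0.2777775 + 0.05318184375 = -0.22459565625
New price ≈ 94.98 × (1 - 0.22459565625) = 73.647904569375.

€73.65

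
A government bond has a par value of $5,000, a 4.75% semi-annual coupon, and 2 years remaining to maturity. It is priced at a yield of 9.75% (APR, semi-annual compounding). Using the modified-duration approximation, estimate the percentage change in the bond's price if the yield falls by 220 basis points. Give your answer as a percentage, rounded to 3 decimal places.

+4.044%

Periodic yield y = 0.04875. Modified duration first:
  t   CF        PV=CF/(1+0.04875)^t    t·PV
  1       118.75       113.2300       113.2300
  2       118.75       107.9667       215.9333
  3       118.75       102.9479       308.8438
  4     5,118.75     4,231.3215    16,925.2860
  Σ                  4,555.4661    17,563.2932
P = 4,555.4661; D_Mac = 3.85543 half-year periods = 1.92772 yrs; D_mod = 1.92772/(1+0.04875) = 1.83811 yrs.
ΔP/P ≈ -D_mod · Δy = -1.83811 × (-0.022) = +0.040438 = +4.0438%.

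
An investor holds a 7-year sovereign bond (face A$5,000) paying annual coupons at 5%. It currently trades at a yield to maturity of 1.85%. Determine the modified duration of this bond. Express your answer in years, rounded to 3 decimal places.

6.058 years

Periodic yield y = 0.0185. First find Macaulay duration:
  t   CF        PV=CF/(1+0.0185)^t    t·PV
  1       250.00       245.4590       245.4590
  2       250.00       241.0005       482.0010
  3       250.00       236.6230       709.8689
  4       250.00       232.3250       929.2998
  5       250.00       228.1050     1,140.5251
  6       250.00       223.9617     1,343.7704
  7     5,250.00     4,617.7676    32,324.3730
  Σ                  6,025.2418    37,175.2973
P = 6,025.2418; Macaulay duration = 37,175.2973 / 6,025.2418 = 6.16993 years.
Modified duration = D_Mac / (1 + y) = 6.16993 / 1.0185 = 6.05786 years.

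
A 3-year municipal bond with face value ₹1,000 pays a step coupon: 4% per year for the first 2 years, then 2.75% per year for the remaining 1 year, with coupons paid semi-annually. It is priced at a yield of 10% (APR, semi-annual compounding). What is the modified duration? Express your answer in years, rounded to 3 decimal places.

Periodic yield y = 0.05. First find Macaulay duration:
  t   CF        PV=CF/(1+0.05)^t    t·PV
  1        20.00        19.0476        19.0476
  2        20.00        18.1406        36.2812
  3        20.00        17.2768        51.8303
  4        20.00        16.4540        65.8162
  5        13.75        10.7735        53.8674
  6     1,013.75       756.4759     4,538.8552
  Σ                    838.1684     4,765.6978
P = 838.1684; Macaulay duration = 4,765.6978 / 838.1684 = 5.68585 half-year periods = 2.84292 years.
Modified duration = D_Mac / (1 + y) = 2.84292 / 1.05 = 2.70755 years.

2.708 years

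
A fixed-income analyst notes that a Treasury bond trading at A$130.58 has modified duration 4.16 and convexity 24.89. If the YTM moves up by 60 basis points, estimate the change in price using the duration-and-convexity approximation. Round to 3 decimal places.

Duration effect: -D_mod·Δy = -4.16 × (+0.006) = -0.024960
Convexity effect: ½·C·(Δy)² = 0.5 × 24.89 × (0.006)² = +0.00044802
ΔP/P ≈ -0.024960 + 0.00044802 = -0.02451198
ΔP ≈ 130.58 × (-0.02451198) = -3.2007743484.

-A$3.201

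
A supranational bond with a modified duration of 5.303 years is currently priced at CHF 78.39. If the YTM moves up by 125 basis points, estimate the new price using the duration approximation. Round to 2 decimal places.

CHF 73.19

Duration approximation: ΔP/P ≈ -D_mod · Δy = -5.303 × (+0.0125) = -0.0662875.
New price ≈ 78.39 × (1 - 0.0662875) = 73.193722875.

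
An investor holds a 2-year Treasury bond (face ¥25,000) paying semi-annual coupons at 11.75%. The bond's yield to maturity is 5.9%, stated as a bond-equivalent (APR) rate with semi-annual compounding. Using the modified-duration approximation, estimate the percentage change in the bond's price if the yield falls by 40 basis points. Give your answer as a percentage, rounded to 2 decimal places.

+0.72%

Periodic yield y = 0.0295. Modified duration first:
  t   CF        PV=CF/(1+0.0295)^t    t·PV
  1     1,468.75     1,426.6634     1,426.6634
  2     1,468.75     1,385.7828     2,771.5657
  3     1,468.75     1,346.0737     4,038.2210
  4    26,468.75    23,562.8614    94,251.4455
  Σ                 27,721.3813   102,487.8956
P = 27,721.3813; D_Mac = 3.69707 half-year periods = 1.84854 yrs; D_mod = 1.84854/(1+0.0295) = 1.79557 yrs.
ΔP/P ≈ -D_mod · Δy = -1.79557 × (-0.004) = +0.007182 = +0.7182%.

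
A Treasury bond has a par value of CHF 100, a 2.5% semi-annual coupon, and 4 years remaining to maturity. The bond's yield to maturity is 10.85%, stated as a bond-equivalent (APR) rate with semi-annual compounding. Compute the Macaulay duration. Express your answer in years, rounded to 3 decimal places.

Periodic yield y = 0.05425. Discount each cash flow and weight by its period:
  t   CF        PV=CF/(1+0.05425)^t    t·PV
  1         1.25         1.1857         1.1857
  2         1.25         1.1247         2.2493
  3         1.25         1.0668         3.2004
  4         1.25         1.0119         4.0476
  5         1.25         0.9598         4.7991
  6         1.25         0.9104         5.4626
  7         1.25         0.8636         6.0451
  8       101.25        66.3508       530.8064
  Σ                     73.4737       557.7962
Price P = Σ PV = 73.4737.
Macaulay duration = Σ(t·PV) / P = 557.7962 / 73.4737 = 7.59178 half-year periods.
In years: 7.59178 / 2 = 3.79589 years.

3.796 years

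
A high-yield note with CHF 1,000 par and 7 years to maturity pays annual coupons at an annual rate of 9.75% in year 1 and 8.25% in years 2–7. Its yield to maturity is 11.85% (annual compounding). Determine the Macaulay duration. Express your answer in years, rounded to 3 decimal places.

5.370 years

Periodic yield y = 0.1185. Discount each cash flow and weight by its year:
  t   CF        PV=CF/(1+0.1185)^t    t·PV
  1        97.50        87.1703        87.1703
  2        82.50        65.9450       131.8900
  3        82.50        58.9584       176.8753
  4        82.50        52.7121       210.8482
  5        82.50        47.1275       235.6373
  6        82.50        42.1345       252.8071
  7     1,082.50       494.2834     3,459.9835
  Σ                    848.3312     4,555.2118
Price P = Σ PV = 848.3312.
Macaulay duration = Σ(t·PV) / P = 4,555.2118 / 848.3312 = 5.36962 years.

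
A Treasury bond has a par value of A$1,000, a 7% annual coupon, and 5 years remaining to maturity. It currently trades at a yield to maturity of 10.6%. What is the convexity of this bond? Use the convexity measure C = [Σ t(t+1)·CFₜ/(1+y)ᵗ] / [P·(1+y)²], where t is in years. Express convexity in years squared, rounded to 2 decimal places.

20.23

With y = 0.106:
  t   CF        PV=CF/(1+0.106)^t    t·PV        t(t+1)·PV
  1        70.00        63.2911        63.2911         126.5823
  2        70.00        57.2253       114.4505         343.3516
  3        70.00        51.7407       155.2222         620.8889
  4        70.00        46.7819       187.1275         935.6373
  5     1,070.00       646.5590     3,232.7949      19,396.7692
  Σ                    865.5980     3,752.8862      21,423.2292
P = 865.5980.
Convexity = Σ t(t+1)·PV / [P·(1+y)²] = 21,423.2292 / (865.5980 × 1.223236) = 20.23291.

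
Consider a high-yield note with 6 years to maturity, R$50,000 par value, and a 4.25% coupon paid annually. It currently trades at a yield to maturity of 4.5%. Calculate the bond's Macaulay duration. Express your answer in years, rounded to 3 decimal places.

5.416 years

Periodic yield y = 0.045. Discount each cash flow and weight by its year:
  t   CF        PV=CF/(1+0.045)^t    t·PV
  1     2,125.00     2,033.4928     2,033.4928
  2     2,125.00     1,945.9261     3,891.8523
  3     2,125.00     1,862.1303     5,586.3909
  4     2,125.00     1,781.9429     7,127.7714
  5     2,125.00     1,705.2085     8,526.0424
  6    52,125.00    40,026.5654   240,159.3921
  Σ                 49,355.2659   267,324.9419
Price P = Σ PV = 49,355.2659.
Macaulay duration = Σ(t·PV) / P = 267,324.9419 / 49,355.2659 = 5.41634 years.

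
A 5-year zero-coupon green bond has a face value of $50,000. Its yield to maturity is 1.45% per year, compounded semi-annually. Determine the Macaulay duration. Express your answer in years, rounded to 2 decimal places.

A zero-coupon bond has a single cash flow at maturity, so its Macaulay duration equals its maturity: 5 years.
(Equivalently: 10 semi-annual periods ÷ 2 = 5 years.)

5.00 years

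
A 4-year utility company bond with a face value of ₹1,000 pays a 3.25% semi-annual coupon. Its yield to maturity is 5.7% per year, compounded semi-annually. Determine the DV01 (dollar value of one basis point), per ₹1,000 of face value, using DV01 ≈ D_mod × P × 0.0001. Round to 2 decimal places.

₹0.33

Periodic yield y = 0.0285.
  t   CF        PV=CF/(1+0.0285)^t    t·PV
  1        16.25        15.7997        15.7997
  2        16.25        15.3619        30.7238
  3        16.25        14.9362        44.8086
  4        16.25        14.5223        58.0893
  5        16.25        14.1199        70.5995
  6        16.25        13.7286        82.3719
  7        16.25        13.3482        93.4375
  8     1,016.25       811.6451     6,493.1611
  Σ                    913.4620     6,888.9914
P = 913.4620; D_Mac = 7.54163 half-year periods = 3.77081 yrs; D_mod = 3.66632 yrs.
DV01 ≈ 3.66632 × 913.4620 × 0.0001 = 0.334905.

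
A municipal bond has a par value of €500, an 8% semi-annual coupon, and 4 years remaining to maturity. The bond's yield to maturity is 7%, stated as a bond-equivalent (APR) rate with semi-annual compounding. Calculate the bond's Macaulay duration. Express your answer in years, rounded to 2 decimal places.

3.51 years

Periodic yield y = 0.035. Discount each cash flow and weight by its period:
  t   CF        PV=CF/(1+0.035)^t    t·PV
  1        20.00        19.3237        19.3237
  2        20.00        18.6702        37.3404
  3        20.00        18.0389        54.1166
  4        20.00        17.4288        69.7154
  5        20.00        16.8395        84.1973
  6        20.00        16.2700        97.6201
  7        20.00        15.7198       110.0387
  8       520.00       394.8940     3,159.1521
  Σ                    517.1849     3,631.5042
Price P = Σ PV = 517.1849.
Macaulay duration = Σ(t·PV) / P = 3,631.5042 / 517.1849 = 7.02168 half-year periods.
In years: 7.02168 / 2 = 3.51084 years.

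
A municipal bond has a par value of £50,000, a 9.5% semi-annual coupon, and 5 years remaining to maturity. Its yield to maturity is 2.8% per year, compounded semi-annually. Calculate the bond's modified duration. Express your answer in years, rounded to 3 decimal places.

Periodic yield y = 0.014. First find Macaulay duration:
  t   CF        PV=CF/(1+0.014)^t    t·PV
  1     2,375.00     2,342.2091     2,342.2091
  2     2,375.00     2,309.8709     4,619.7418
  3     2,375.00     2,277.9792     6,833.9375
  4     2,375.00     2,246.5278     8,986.1111
  5     2,375.00     2,215.5106    11,077.5532
  6     2,375.00     2,184.9217    13,109.5304
  7     2,375.00     2,154.7552    15,083.2861
  8     2,375.00     2,125.0051    17,000.0407
  9     2,375.00     2,095.6658    18,860.9919
  10   52,375.00    45,576.8689   455,768.6889
  Σ                 65,529.3142   553,682.0906
P = 65,529.3142; Macaulay duration = 553,682.0906 / 65,529.3142 = 8.44938 half-year periods = 4.22469 years.
Modified duration = D_Mac / (1 + y) = 4.22469 / 1.014 = 4.16636 years.

4.166 years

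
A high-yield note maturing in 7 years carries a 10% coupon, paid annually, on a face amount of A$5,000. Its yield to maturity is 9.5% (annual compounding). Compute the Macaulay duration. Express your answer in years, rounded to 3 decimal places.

5.377 years

Periodic yield y = 0.095. Discount each cash flow and weight by its year:
  t   CF        PV=CF/(1+0.095)^t    t·PV
  1       500.00       456.6210       456.6210
  2       500.00       417.0055       834.0110
  3       500.00       380.8269     1,142.4808
  4       500.00       347.7871     1,391.1486
  5       500.00       317.6138     1,588.0692
  6       500.00       290.0583     1,740.3498
  7     5,500.00     2,913.8276    20,396.7933
  Σ                  5,123.7403    27,549.4736
Price P = Σ PV = 5,123.7403.
Macaulay duration = Σ(t·PV) / P = 27,549.4736 / 5,123.7403 = 5.37683 years.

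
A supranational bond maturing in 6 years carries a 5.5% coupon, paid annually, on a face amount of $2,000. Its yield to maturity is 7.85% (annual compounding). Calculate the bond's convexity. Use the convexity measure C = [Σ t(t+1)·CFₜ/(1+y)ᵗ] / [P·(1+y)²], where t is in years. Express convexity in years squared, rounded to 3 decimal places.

29.928

With y = 0.0785:
  t   CF        PV=CF/(1+0.0785)^t    t·PV        t(t+1)·PV
  1       110.00       101.9935       101.9935         203.9870
  2       110.00        94.5698       189.1396         567.4187
  3       110.00        87.6864       263.0592       1,052.2368
  4       110.00        81.3040       325.2161       1,626.0807
  5       110.00        75.3862       376.9311       2,261.5864
  6     2,110.00     1,340.7925     8,044.7548      56,313.2833
  Σ                  1,781.7324     9,301.0942      62,024.5929
P = 1,781.7324.
Convexity = Σ t(t+1)·PV / [P·(1+y)²] = 62,024.5929 / (1,781.7324 × 1.163162) = 29.92824.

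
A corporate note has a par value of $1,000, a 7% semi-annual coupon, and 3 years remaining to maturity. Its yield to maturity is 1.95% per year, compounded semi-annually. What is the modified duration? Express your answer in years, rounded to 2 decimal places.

2.75 years

Periodic yield y = 0.00975. First find Macaulay duration:
  t   CF        PV=CF/(1+0.00975)^t    t·PV
  1        35.00        34.6620        34.6620
  2        35.00        34.3274        68.6547
  3        35.00        33.9959       101.9877
  4        35.00        33.6676       134.6705
  5        35.00        33.3425       166.7127
  6     1,035.00       976.4661     5,858.7967
  Σ                  1,146.4616     6,365.4844
P = 1,146.4616; Macaulay duration = 6,365.4844 / 1,146.4616 = 5.55229 half-year periods = 2.77614 years.
Modified duration = D_Mac / (1 + y) = 2.77614 / 1.00975 = 2.74934 years.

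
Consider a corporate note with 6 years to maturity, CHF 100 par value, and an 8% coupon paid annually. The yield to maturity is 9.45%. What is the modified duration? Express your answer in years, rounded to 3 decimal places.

4.527 years

Periodic yield y = 0.0945. First find Macaulay duration:
  t   CF        PV=CF/(1+0.0945)^t    t·PV
  1         8.00         7.3093         7.3093
  2         8.00         6.6782        13.3564
  3         8.00         6.1016        18.3048
  4         8.00         5.5748        22.2991
  5         8.00         5.0934        25.4672
  6       108.00        62.8245       376.9471
  Σ                     93.5818       463.6838
P = 93.5818; Macaulay duration = 463.6838 / 93.5818 = 4.95485 years.
Modified duration = D_Mac / (1 + y) = 4.95485 / 1.0945 = 4.52705 years.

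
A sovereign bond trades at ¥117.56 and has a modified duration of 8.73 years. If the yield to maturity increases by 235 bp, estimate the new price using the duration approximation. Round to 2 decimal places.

Duration approximation: ΔP/P ≈ -D_mod · Δy = -8.73 × (+0.0235) = -0.205155.
New price ≈ 117.56 × (1 - 0.205155) = 93.4419782.

¥93.44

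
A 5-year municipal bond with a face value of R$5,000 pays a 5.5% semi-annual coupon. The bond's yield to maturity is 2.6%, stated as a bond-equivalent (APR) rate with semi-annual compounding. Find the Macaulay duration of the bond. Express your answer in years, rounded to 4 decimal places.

4.4799 years

Periodic yield y = 0.013. Discount each cash flow and weight by its period:
  t   CF        PV=CF/(1+0.013)^t    t·PV
  1       137.50       135.7354       135.7354
  2       137.50       133.9935       267.9870
  3       137.50       132.2740       396.8219
  4       137.50       130.5765       522.3059
  5       137.50       128.9008       644.5038
  6       137.50       127.2466       763.4793
  7       137.50       125.6136       879.2950
  8       137.50       124.0016       992.0124
  9       137.50       122.4102     1,101.6920
  10    5,137.50     4,514.9961    45,149.9612
  Σ                  5,675.7482    50,853.7940
Price P = Σ PV = 5,675.7482.
Macaulay duration = Σ(t·PV) / P = 50,853.7940 / 5,675.7482 = 8.95984 half-year periods.
In years: 8.95984 / 2 = 4.47992 years.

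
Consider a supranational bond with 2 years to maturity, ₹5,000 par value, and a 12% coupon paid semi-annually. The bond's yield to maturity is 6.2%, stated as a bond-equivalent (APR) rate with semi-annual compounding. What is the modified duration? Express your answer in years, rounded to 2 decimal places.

Periodic yield y = 0.031. First find Macaulay duration:
  t   CF        PV=CF/(1+0.031)^t    t·PV
  1       300.00       290.9796       290.9796
  2       300.00       282.2305       564.4610
  3       300.00       273.7444       821.2332
  4     5,300.00     4,690.7383    18,762.9534
  Σ                  5,537.6929    20,439.6272
P = 5,537.6929; Macaulay duration = 20,439.6272 / 5,537.6929 = 3.69100 half-year periods = 1.84550 years.
Modified duration = D_Mac / (1 + y) = 1.84550 / 1.031 = 1.79001 years.

1.79 years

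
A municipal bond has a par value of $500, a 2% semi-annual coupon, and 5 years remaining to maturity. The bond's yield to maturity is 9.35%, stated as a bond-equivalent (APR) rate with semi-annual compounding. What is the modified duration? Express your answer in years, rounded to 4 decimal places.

4.5200 years

Periodic yield y = 0.04675. First find Macaulay duration:
  t   CF        PV=CF/(1+0.04675)^t    t·PV
  1         5.00         4.7767         4.7767
  2         5.00         4.5634         9.1267
  3         5.00         4.3595        13.0786
  4         5.00         4.1648        16.6594
  5         5.00         3.9788        19.8941
  6         5.00         3.8011        22.8068
  7         5.00         3.6314        25.4195
  8         5.00         3.4692        27.7534
  9         5.00         3.3142        29.8281
  10      505.00       319.7876     3,197.8765
  Σ                    355.8468     3,367.2198
P = 355.8468; Macaulay duration = 3,367.2198 / 355.8468 = 9.46255 half-year periods = 4.73128 years.
Modified duration = D_Mac / (1 + y) = 4.73128 / 1.04675 = 4.51997 years.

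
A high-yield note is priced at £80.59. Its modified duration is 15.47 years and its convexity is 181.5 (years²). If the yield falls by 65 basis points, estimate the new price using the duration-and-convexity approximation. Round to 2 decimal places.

Duration effect: -D_mod·Δy = -15.47 × (-0.0065) = +0.100555
Convexity effect: ½·C·(Δy)² = 0.5 × 181.5 × (-0.0065)² = +0.0038341875
ΔP/P ≈ +0.100555 + 0.0038341875 = +0.1043891875
New price ≈ 80.59 × (1 + 0.1043891875) = 89.002724620625.

£89.00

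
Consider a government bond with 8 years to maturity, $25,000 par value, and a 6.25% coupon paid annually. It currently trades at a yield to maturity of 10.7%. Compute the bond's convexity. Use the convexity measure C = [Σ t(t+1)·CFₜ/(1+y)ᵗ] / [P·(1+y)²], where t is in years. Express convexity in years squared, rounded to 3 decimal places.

With y = 0.107:
  t   CF        PV=CF/(1+0.107)^t    t·PV        t(t+1)·PV
  1     1,562.50     1,411.4724     1,411.4724       2,822.9449
  2     1,562.50     1,275.0429     2,550.0857       7,650.2572
  3     1,562.50     1,151.8002     3,455.4007      13,821.6028
  4     1,562.50     1,040.4700     4,161.8798      20,809.3990
  5     1,562.50       939.9006     4,699.5029      28,197.0177
  6     1,562.50       849.0520     5,094.3121      35,660.1849
  7     1,562.50       766.9847     5,368.8926      42,951.1411
  8    26,562.50    11,778.4456    94,227.5648     848,048.0830
  Σ                 19,213.1684   120,969.1112     999,960.6307
P = 19,213.1684.
Convexity = Σ t(t+1)·PV / [P·(1+y)²] = 999,960.6307 / (19,213.1684 × 1.225449) = 42.47063.

42.471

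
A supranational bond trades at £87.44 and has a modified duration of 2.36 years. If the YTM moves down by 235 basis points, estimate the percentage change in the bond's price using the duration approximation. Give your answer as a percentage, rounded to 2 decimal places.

+5.55%

Duration approximation: ΔP/P ≈ -D_mod · Δy = -2.36 × (-0.0235) = +0.055460.
As a percentage: +5.5460%.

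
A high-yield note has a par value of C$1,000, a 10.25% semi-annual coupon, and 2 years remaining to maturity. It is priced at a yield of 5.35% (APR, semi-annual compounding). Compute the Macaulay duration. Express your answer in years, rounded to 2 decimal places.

Periodic yield y = 0.02675. Discount each cash flow and weight by its period:
  t   CF        PV=CF/(1+0.02675)^t    t·PV
  1        51.25        49.9148        49.9148
  2        51.25        48.6143        97.2287
  3        51.25        47.3478       142.0434
  4     1,051.25       945.9042     3,783.6169
  Σ                  1,091.7811     4,072.8037
Price P = Σ PV = 1,091.7811.
Macaulay duration = Σ(t·PV) / P = 4,072.8037 / 1,091.7811 = 3.73042 half-year periods.
In years: 3.73042 / 2 = 1.86521 years.

1.87 years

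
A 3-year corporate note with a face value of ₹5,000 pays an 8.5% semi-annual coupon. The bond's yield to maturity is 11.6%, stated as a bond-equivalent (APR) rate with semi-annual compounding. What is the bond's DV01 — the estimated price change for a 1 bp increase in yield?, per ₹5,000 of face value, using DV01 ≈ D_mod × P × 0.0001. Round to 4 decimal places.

₹1.1766

Periodic yield y = 0.058.
  t   CF        PV=CF/(1+0.058)^t    t·PV
  1       212.50       200.8507       200.8507
  2       212.50       189.8399       379.6799
  3       212.50       179.4328       538.2985
  4       212.50       169.5963       678.3850
  5       212.50       160.2989       801.4946
  6     5,212.50     3,716.4822    22,298.8934
  Σ                  4,616.5009    24,897.6021
P = 4,616.5009; D_Mac = 5.39318 half-year periods = 2.69659 yrs; D_mod = 2.54876 yrs.
DV01 ≈ 2.54876 × 4,616.5009 × 0.0001 = 1.176635.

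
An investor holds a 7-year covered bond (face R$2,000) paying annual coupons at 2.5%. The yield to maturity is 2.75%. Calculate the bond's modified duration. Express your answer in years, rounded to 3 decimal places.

6.329 years

Periodic yield y = 0.0275. First find Macaulay duration:
  t   CF        PV=CF/(1+0.0275)^t    t·PV
  1        50.00        48.6618        48.6618
  2        50.00        47.3594        94.7188
  3        50.00        46.0919       138.2757
  4        50.00        44.8583       179.4331
  5        50.00        43.6577       218.2885
  6        50.00        42.4892       254.9355
  7     2,050.00     1,695.4346    11,868.0423
  Σ                  1,968.5530    12,802.3558
P = 1,968.5530; Macaulay duration = 12,802.3558 / 1,968.5530 = 6.50343 years.
Modified duration = D_Mac / (1 + y) = 6.50343 / 1.0275 = 6.32938 years.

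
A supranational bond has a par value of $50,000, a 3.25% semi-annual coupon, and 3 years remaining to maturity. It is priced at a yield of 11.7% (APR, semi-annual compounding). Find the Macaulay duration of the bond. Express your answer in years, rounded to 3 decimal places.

2.865 years

Periodic yield y = 0.0585. Discount each cash flow and weight by its period:
  t   CF        PV=CF/(1+0.0585)^t    t·PV
  1       812.50       767.5957       767.5957
  2       812.50       725.1730     1,450.3461
  3       812.50       685.0950     2,055.2849
  4       812.50       647.2319     2,588.9276
  5       812.50       611.4614     3,057.3071
  6    50,812.50    36,126.4584   216,758.7507
  Σ                 39,563.0154   226,678.2120
Price P = Σ PV = 39,563.0154.
Macaulay duration = Σ(t·PV) / P = 226,678.2120 / 39,563.0154 = 5.72955 half-year periods.
In years: 5.72955 / 2 = 2.86477 years.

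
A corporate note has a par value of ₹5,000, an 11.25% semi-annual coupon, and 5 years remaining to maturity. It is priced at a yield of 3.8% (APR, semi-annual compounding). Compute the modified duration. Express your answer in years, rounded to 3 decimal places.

4.039 years

Periodic yield y = 0.019. First find Macaulay duration:
  t   CF        PV=CF/(1+0.019)^t    t·PV
  1       281.25       276.0059       276.0059
  2       281.25       270.8596       541.7191
  3       281.25       265.8092       797.4275
  4       281.25       260.8530     1,043.4119
  5       281.25       255.9892     1,279.9459
  6       281.25       251.2161     1,507.2965
  7       281.25       246.5320     1,725.7238
  8       281.25       241.9352     1,935.4816
  9       281.25       237.4241     2,136.8173
  10    5,281.25     4,375.1695    43,751.6953
  Σ                  6,681.7937    54,995.5248
P = 6,681.7937; Macaulay duration = 54,995.5248 / 6,681.7937 = 8.23065 half-year periods = 4.11533 years.
Modified duration = D_Mac / (1 + y) = 4.11533 / 1.019 = 4.03859 years.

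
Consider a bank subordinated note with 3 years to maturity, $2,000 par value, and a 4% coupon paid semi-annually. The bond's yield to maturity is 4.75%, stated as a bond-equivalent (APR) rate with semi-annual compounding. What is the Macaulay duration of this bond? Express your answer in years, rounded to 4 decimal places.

Periodic yield y = 0.02375. Discount each cash flow and weight by its period:
  t   CF        PV=CF/(1+0.02375)^t    t·PV
  1        40.00        39.0720        39.0720
  2        40.00        38.1656        76.3312
  3        40.00        37.2802       111.8406
  4        40.00        36.4153       145.6613
  5        40.00        35.5705       177.8527
  6     2,040.00     1,772.0121    10,632.0725
  Σ                  1,958.5158    11,182.8304
Price P = Σ PV = 1,958.5158.
Macaulay duration = Σ(t·PV) / P = 11,182.8304 / 1,958.5158 = 5.70985 half-year periods.
In years: 5.70985 / 2 = 2.85492 years.

2.8549 years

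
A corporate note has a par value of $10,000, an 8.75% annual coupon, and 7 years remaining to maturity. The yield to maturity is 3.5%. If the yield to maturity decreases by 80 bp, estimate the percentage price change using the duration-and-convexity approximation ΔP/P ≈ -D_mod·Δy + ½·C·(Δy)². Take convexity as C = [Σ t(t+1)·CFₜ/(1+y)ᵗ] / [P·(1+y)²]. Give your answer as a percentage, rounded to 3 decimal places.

With y = 0.035:
  t   CF        PV=CF/(1+0.035)^t    t·PV        t(t+1)·PV
  1       875.00       845.4106       845.4106       1,690.8213
  2       875.00       816.8219     1,633.6437       4,900.9312
  3       875.00       789.1999     2,367.5996       9,470.3984
  4       875.00       762.5119     3,050.0478      15,250.2390
  5       875.00       736.7265     3,683.6326      22,101.7956
  6       875.00       711.8131     4,270.8784      29,896.1487
  7    10,875.00     8,547.6517    59,833.5619     478,668.4951
  Σ                 13,210.1356    75,684.7746     561,978.8292
P = 13,210.1356; D_Mac = 5.72930 yrs; D_mod = 5.53555 yrs; C = 39.71293.
Duration effect: -5.53555 × (-0.008) = +0.044284
Convexity effect: 0.5 × 39.71293 × (-0.008)² = +0.0012708
ΔP/P ≈ +0.044284 + 0.0012708 = +0.045555 = +4.5555%.

+4.556%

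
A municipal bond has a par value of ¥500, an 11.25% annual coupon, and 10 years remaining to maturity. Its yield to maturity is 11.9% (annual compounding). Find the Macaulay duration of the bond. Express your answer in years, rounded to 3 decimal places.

Periodic yield y = 0.119. Discount each cash flow and weight by its year:
  t   CF        PV=CF/(1+0.119)^t    t·PV
  1        56.25        50.2681        50.2681
  2        56.25        44.9223        89.8447
  3        56.25        40.1451       120.4352
  4        56.25        35.8758       143.5034
  5        56.25        32.0606       160.3032
  6        56.25        28.6511       171.9069
  7        56.25        25.6042       179.2297
  8        56.25        22.8814       183.0509
  9        56.25        20.4480       184.0324
  10      556.25       180.7046     1,807.0458
  Σ                    481.5614     3,089.6202
Price P = Σ PV = 481.5614.
Macaulay duration = Σ(t·PV) / P = 3,089.6202 / 481.5614 = 6.41584 years.

6.416 years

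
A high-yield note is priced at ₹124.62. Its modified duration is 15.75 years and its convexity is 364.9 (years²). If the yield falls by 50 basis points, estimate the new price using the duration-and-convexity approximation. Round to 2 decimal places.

₹135.00

Duration effect: -D_mod·Δy = -15.75 × (-0.005) = +0.078750
Convexity effect: ½·C·(Δy)² = 0.5 × 364.9 × (-0.005)² = +0.00456125
ΔP/P ≈ +0.078750 + 0.00456125 = +0.08331125
New price ≈ 124.62 × (1 + 0.08331125) = 135.002247975.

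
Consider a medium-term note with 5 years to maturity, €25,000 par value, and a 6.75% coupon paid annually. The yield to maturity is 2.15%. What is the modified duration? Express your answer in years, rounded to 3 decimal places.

Periodic yield y = 0.0215. First find Macaulay duration:
  t   CF        PV=CF/(1+0.0215)^t    t·PV
  1     1,687.50     1,651.9824     1,651.9824
  2     1,687.50     1,617.2123     3,234.4246
  3     1,687.50     1,583.1741     4,749.5222
  4     1,687.50     1,549.8522     6,199.4090
  5    26,687.50    23,994.7394   119,973.6970
  Σ                 30,396.9604   135,809.0352
P = 30,396.9604; Macaulay duration = 135,809.0352 / 30,396.9604 = 4.46785 years.
Modified duration = D_Mac / (1 + y) = 4.46785 / 1.0215 = 4.37381 years.

4.374 years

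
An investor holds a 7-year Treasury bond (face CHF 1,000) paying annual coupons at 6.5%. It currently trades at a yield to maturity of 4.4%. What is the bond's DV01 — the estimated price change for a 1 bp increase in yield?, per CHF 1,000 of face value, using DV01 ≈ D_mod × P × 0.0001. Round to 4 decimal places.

Periodic yield y = 0.044.
  t   CF        PV=CF/(1+0.044)^t    t·PV
  1        65.00        62.2605        62.2605
  2        65.00        59.6365       119.2731
  3        65.00        57.1231       171.3693
  4        65.00        54.7156       218.8625
  5        65.00        52.4096       262.0480
  6        65.00        50.2008       301.2046
  7     1,065.00       787.8547     5,514.9827
  Σ                  1,124.2008     6,650.0008
P = 1,124.2008; D_Mac = 5.91531 yrs; D_mod = 5.66601 yrs.
DV01 ≈ 5.66601 × 1,124.2008 × 0.0001 = 0.636973.

CHF 0.6370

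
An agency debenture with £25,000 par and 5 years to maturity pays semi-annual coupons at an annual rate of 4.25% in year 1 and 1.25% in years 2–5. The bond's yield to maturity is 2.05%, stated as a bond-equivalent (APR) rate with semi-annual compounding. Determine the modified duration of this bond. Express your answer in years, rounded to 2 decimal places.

4.69 years

Periodic yield y = 0.01025. First find Macaulay duration:
  t   CF        PV=CF/(1+0.01025)^t    t·PV
  1       531.25       525.8599       525.8599
  2       531.25       520.5246     1,041.0491
  3       156.25       151.5422       454.6265
  4       156.25       150.0046       600.0184
  5       156.25       148.4827       742.4133
  6       156.25       146.9762       881.8569
  7       156.25       145.4849     1,018.3945
  8       156.25       144.0088     1,152.0707
  9       156.25       142.5477     1,282.9295
  10   25,156.25    22,717.3313   227,173.3126
  Σ                 24,792.7628   234,872.5315
P = 24,792.7628; Macaulay duration = 234,872.5315 / 24,792.7628 = 9.47343 half-year periods = 4.73672 years.
Modified duration = D_Mac / (1 + y) = 4.73672 / 1.01025 = 4.68866 years.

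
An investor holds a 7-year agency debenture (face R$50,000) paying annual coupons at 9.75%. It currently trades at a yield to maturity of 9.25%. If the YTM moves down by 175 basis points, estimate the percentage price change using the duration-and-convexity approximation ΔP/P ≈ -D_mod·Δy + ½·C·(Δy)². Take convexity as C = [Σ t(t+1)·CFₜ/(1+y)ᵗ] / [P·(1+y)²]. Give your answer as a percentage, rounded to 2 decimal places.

+9.17%

With y = 0.0925:
  t   CF        PV=CF/(1+0.0925)^t    t·PV        t(t+1)·PV
  1     4,875.00     4,462.2426     4,462.2426       8,924.4851
  2     4,875.00     4,084.4326     8,168.8651      24,506.5953
  3     4,875.00     3,738.6110    11,215.8331      44,863.3324
  4     4,875.00     3,422.0696    13,688.2784      68,441.3919
  5     4,875.00     3,132.3291    15,661.6457      93,969.8744
  6     4,875.00     2,867.1205    17,202.7230     120,419.0611
  7    54,875.00    29,540.9470   206,786.6291   1,654,293.0331
  Σ                 51,247.7524   277,186.2170   2,015,417.7733
P = 51,247.7524; D_Mac = 5.40875 yrs; D_mod = 4.95080 yrs; C = 32.94939.
Duration effect: -4.95080 × (-0.0175) = +0.086639
Convexity effect: 0.5 × 32.94939 × (-0.0175)² = +0.0050454
ΔP/P ≈ +0.086639 + 0.0050454 = +0.091684 = +9.1684%.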